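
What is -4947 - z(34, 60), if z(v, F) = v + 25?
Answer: -5006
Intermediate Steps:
z(v, F) = 25 + v
-4947 - z(34, 60) = -4947 - (25 + 34) = -4947 - 1*59 = -4947 - 59 = -5006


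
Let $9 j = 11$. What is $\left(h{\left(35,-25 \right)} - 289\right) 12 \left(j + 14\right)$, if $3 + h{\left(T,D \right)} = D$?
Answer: $- \frac{173716}{3} \approx -57905.0$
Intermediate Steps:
$j = \frac{11}{9}$ ($j = \frac{1}{9} \cdot 11 = \frac{11}{9} \approx 1.2222$)
$h{\left(T,D \right)} = -3 + D$
$\left(h{\left(35,-25 \right)} - 289\right) 12 \left(j + 14\right) = \left(\left(-3 - 25\right) - 289\right) 12 \left(\frac{11}{9} + 14\right) = \left(-28 - 289\right) 12 \cdot \frac{137}{9} = \left(-317\right) \frac{548}{3} = - \frac{173716}{3}$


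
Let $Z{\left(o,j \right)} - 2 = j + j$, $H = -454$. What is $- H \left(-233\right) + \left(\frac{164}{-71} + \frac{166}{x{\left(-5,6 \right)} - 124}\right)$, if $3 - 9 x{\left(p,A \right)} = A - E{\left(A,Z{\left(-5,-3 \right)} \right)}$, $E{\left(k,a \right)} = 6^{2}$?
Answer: $- \frac{2711393004}{25631} \approx -1.0579 \cdot 10^{5}$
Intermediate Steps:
$Z{\left(o,j \right)} = 2 + 2 j$ ($Z{\left(o,j \right)} = 2 + \left(j + j\right) = 2 + 2 j$)
$E{\left(k,a \right)} = 36$
$x{\left(p,A \right)} = \frac{13}{3} - \frac{A}{9}$ ($x{\left(p,A \right)} = \frac{1}{3} - \frac{A - 36}{9} = \frac{1}{3} - \frac{-36 + A}{9} = \frac{1}{3} - \left(-4 + \frac{A}{9}\right) = \frac{13}{3} - \frac{A}{9}$)
$- H \left(-233\right) + \left(\frac{164}{-71} + \frac{166}{x{\left(-5,6 \right)} - 124}\right) = \left(-1\right) \left(-454\right) \left(-233\right) + \left(\frac{164}{-71} + \frac{166}{\left(\frac{13}{3} - \frac{2}{3}\right) - 124}\right) = 454 \left(-233\right) + \left(164 \left(- \frac{1}{71}\right) + \frac{166}{\left(\frac{13}{3} - \frac{2}{3}\right) - 124}\right) = -105782 - \left(\frac{164}{71} - \frac{166}{\frac{11}{3} - 124}\right) = -105782 - \left(\frac{164}{71} - \frac{166}{- \frac{361}{3}}\right) = -105782 + \left(- \frac{164}{71} + 166 \left(- \frac{3}{361}\right)\right) = -105782 - \frac{94562}{25631} = - \frac{2711393004}{25631}$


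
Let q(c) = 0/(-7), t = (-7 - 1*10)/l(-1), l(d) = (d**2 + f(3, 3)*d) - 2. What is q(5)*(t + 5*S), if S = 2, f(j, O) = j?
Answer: 0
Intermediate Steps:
l(d) = -2 + d**2 + 3*d (l(d) = (d**2 + 3*d) - 2 = -2 + d**2 + 3*d)
t = 17/4 (t = (-7 - 1*10)/(-2 + (-1)**2 + 3*(-1)) = (-7 - 10)/(-2 + 1 - 3) = -17/(-4) = -17*(-1/4) = 17/4 ≈ 4.2500)
q(c) = 0 (q(c) = 0*(-1/7) = 0)
q(5)*(t + 5*S) = 0*(17/4 + 5*2) = 0*(17/4 + 10) = 0*(57/4) = 0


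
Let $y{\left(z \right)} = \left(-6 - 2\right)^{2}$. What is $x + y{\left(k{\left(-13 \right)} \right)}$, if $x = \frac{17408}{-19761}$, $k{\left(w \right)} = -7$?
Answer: $\frac{1247296}{19761} \approx 63.119$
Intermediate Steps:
$x = - \frac{17408}{19761}$ ($x = 17408 \left(- \frac{1}{19761}\right) = - \frac{17408}{19761} \approx -0.88093$)
$y{\left(z \right)} = 64$ ($y{\left(z \right)} = \left(-8\right)^{2} = 64$)
$x + y{\left(k{\left(-13 \right)} \right)} = - \frac{17408}{19761} + 64 = \frac{1247296}{19761}$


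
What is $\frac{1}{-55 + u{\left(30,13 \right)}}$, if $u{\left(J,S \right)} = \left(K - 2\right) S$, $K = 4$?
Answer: $- \frac{1}{29} \approx -0.034483$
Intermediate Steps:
$u{\left(J,S \right)} = 2 S$ ($u{\left(J,S \right)} = \left(4 - 2\right) S = 2 S$)
$\frac{1}{-55 + u{\left(30,13 \right)}} = \frac{1}{-55 + 2 \cdot 13} = \frac{1}{-55 + 26} = \frac{1}{-29} = - \frac{1}{29}$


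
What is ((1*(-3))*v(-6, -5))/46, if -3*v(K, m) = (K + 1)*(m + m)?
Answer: 25/23 ≈ 1.0870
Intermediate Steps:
v(K, m) = -2*m*(1 + K)/3 (v(K, m) = -(K + 1)*(m + m)/3 = -(1 + K)*2*m/3 = -2*m*(1 + K)/3)
((1*(-3))*v(-6, -5))/46 = ((1*(-3))*(-⅔*(-5)*(1 - 6)))/46 = -(-2)*(-5)*(-5)*(1/46) = -3*(-50/3)*(1/46) = 50*(1/46) = 25/23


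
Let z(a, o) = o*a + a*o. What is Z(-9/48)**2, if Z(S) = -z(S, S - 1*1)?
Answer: 3249/16384 ≈ 0.19830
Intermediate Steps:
z(a, o) = 2*a*o (z(a, o) = a*o + a*o = 2*a*o)
Z(S) = -2*S*(-1 + S) (Z(S) = -2*S*(S - 1*1) = -2*S*(S - 1) = -2*S*(-1 + S))
Z(-9/48)**2 = (2*(-9/48)*(1 - (-9)/48))**2 = (2*(-9*1/48)*(1 - (-9)/48))**2 = (2*(-3/16)*(1 - 1*(-3/16)))**2 = (2*(-3/16)*(1 + 3/16))**2 = (2*(-3/16)*(19/16))**2 = (-57/128)**2 = 3249/16384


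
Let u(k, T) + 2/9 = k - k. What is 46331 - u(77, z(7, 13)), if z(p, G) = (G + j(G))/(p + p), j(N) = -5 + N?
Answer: 416981/9 ≈ 46331.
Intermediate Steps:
z(p, G) = (-5 + 2*G)/(2*p) (z(p, G) = (G + (-5 + G))/(p + p) = (-5 + 2*G)/((2*p)) = (-5 + 2*G)*(1/(2*p)) = (-5 + 2*G)/(2*p))
u(k, T) = -2/9 (u(k, T) = -2/9 + (k - k) = -2/9 + 0 = -2/9)
46331 - u(77, z(7, 13)) = 46331 - 1*(-2/9) = 46331 + 2/9 = 416981/9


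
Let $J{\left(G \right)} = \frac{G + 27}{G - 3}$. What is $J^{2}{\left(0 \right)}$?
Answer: $81$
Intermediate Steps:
$J{\left(G \right)} = \frac{27 + G}{-3 + G}$
$J^{2}{\left(0 \right)} = \left(\frac{27 + 0}{-3 + 0}\right)^{2} = \left(\frac{1}{-3} \cdot 27\right)^{2} = \left(\left(- \frac{1}{3}\right) 27\right)^{2} = \left(-9\right)^{2} = 81$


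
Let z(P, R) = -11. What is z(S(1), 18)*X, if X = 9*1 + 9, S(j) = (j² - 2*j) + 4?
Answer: -198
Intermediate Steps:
S(j) = 4 + j² - 2*j
X = 18 (X = 9 + 9 = 18)
z(S(1), 18)*X = -11*18 = -198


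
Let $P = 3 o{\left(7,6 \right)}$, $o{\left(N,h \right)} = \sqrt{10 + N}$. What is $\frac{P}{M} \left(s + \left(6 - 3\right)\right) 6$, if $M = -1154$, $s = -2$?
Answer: $- \frac{9 \sqrt{17}}{577} \approx -0.064312$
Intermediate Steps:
$P = 3 \sqrt{17}$ ($P = 3 \sqrt{10 + 7} = 3 \sqrt{17} \approx 12.369$)
$\frac{P}{M} \left(s + \left(6 - 3\right)\right) 6 = \frac{3 \sqrt{17}}{-1154} \left(-2 + \left(6 - 3\right)\right) 6 = 3 \sqrt{17} \left(- \frac{1}{1154}\right) \left(-2 + \left(6 - 3\right)\right) 6 = - \frac{3 \sqrt{17}}{1154} \left(-2 + 3\right) 6 = - \frac{3 \sqrt{17}}{1154} \cdot 1 \cdot 6 = - \frac{3 \sqrt{17}}{1154} \cdot 6 = - \frac{9 \sqrt{17}}{577}$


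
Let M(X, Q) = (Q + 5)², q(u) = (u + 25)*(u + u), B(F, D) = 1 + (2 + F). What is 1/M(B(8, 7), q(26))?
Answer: 1/7059649 ≈ 1.4165e-7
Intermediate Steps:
B(F, D) = 3 + F
q(u) = 2*u*(25 + u) (q(u) = (25 + u)*(2*u) = 2*u*(25 + u))
M(X, Q) = (5 + Q)²
1/M(B(8, 7), q(26)) = 1/((5 + 2*26*(25 + 26))²) = 1/((5 + 2*26*51)²) = 1/((5 + 2652)²) = 1/(2657²) = 1/7059649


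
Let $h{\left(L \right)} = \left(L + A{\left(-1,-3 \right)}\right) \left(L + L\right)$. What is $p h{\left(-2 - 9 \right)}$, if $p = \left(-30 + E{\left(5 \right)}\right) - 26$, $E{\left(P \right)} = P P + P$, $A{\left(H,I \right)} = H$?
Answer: $-6864$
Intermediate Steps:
$h{\left(L \right)} = 2 L \left(-1 + L\right)$ ($h{\left(L \right)} = \left(L - 1\right) \left(L + L\right) = \left(-1 + L\right) 2 L = 2 L \left(-1 + L\right)$)
$E{\left(P \right)} = P + P^{2}$ ($E{\left(P \right)} = P^{2} + P = P + P^{2}$)
$p = -26$ ($p = \left(-30 + 5 \left(1 + 5\right)\right) - 26 = \left(-30 + 5 \cdot 6\right) - 26 = \left(-30 + 30\right) - 26 = 0 - 26 = -26$)
$p h{\left(-2 - 9 \right)} = - 26 \cdot 2 \left(-2 - 9\right) \left(-1 - 11\right) = - 26 \cdot 2 \left(-11\right) \left(-1 - 11\right) = - 26 \cdot 2 \left(-11\right) \left(-12\right) = \left(-26\right) 264 = -6864$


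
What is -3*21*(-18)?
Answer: 1134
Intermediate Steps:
-3*21*(-18) = -63*(-18) = 1134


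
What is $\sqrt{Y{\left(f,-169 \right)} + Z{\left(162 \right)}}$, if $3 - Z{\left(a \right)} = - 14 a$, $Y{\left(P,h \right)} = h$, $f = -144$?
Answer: $\sqrt{2102} \approx 45.848$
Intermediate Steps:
$Z{\left(a \right)} = 3 + 14 a$ ($Z{\left(a \right)} = 3 - - 14 a = 3 + 14 a$)
$\sqrt{Y{\left(f,-169 \right)} + Z{\left(162 \right)}} = \sqrt{-169 + \left(3 + 14 \cdot 162\right)} = \sqrt{-169 + \left(3 + 2268\right)} = \sqrt{-169 + 2271} = \sqrt{2102}$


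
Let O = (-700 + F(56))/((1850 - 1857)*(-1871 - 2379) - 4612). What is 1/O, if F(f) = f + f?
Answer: -12569/294 ≈ -42.752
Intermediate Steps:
F(f) = 2*f
O = -294/12569 (O = (-700 + 2*56)/((1850 - 1857)*(-1871 - 2379) - 4612) = (-700 + 112)/(-7*(-4250) - 4612) = -588/(29750 - 4612) = -588/25138 = -588*1/25138 = -294/12569 ≈ -0.023391)
1/O = 1/(-294/12569) = -12569/294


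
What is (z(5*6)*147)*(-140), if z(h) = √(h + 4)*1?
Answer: -20580*√34 ≈ -1.2000e+5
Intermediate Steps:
z(h) = √(4 + h) (z(h) = √(4 + h)*1 = √(4 + h))
(z(5*6)*147)*(-140) = (√(4 + 5*6)*147)*(-140) = (√(4 + 30)*147)*(-140) = (√34*147)*(-140) = (147*√34)*(-140) = -20580*√34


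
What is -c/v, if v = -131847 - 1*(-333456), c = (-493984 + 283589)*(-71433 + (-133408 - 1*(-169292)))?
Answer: -393649045/10611 ≈ -37098.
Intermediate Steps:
c = 7479331855 (c = -210395*(-71433 + (-133408 + 169292)) = -210395*(-71433 + 35884) = -210395*(-35549) = 7479331855)
v = 201609 (v = -131847 + 333456 = 201609)
-c/v = -7479331855/201609 = -1*393649045/10611 = -393649045/10611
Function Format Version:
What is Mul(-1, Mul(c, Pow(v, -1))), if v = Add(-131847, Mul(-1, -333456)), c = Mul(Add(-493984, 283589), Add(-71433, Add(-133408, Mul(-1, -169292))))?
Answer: Rational(-393649045, 10611) ≈ -37098.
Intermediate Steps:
c = 7479331855 (c = Mul(-210395, Add(-71433, Add(-133408, 169292))) = Mul(-210395, Add(-71433, 35884)) = Mul(-210395, -35549) = 7479331855)
v = 201609 (v = Add(-131847, 333456) = 201609)
Mul(-1, Mul(c, Pow(v, -1))) = Mul(-1, Mul(7479331855, Pow(201609, -1))) = Mul(-1, Mul(7479331855, Rational(1, 201609))) = Mul(-1, Rational(393649045, 10611)) = Rational(-393649045, 10611)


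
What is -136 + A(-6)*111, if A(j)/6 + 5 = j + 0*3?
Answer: -7462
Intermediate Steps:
A(j) = -30 + 6*j (A(j) = -30 + 6*(j + 0*3) = -30 + 6*(j + 0) = -30 + 6*j)
-136 + A(-6)*111 = -136 + (-30 + 6*(-6))*111 = -136 + (-30 - 36)*111 = -136 - 66*111 = -136 - 7326 = -7462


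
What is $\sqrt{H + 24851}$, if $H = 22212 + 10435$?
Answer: $37 \sqrt{42} \approx 239.79$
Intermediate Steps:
$H = 32647$
$\sqrt{H + 24851} = \sqrt{32647 + 24851} = \sqrt{57498} = 37 \sqrt{42}$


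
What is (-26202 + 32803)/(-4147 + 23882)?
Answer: 6601/19735 ≈ 0.33448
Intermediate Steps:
(-26202 + 32803)/(-4147 + 23882) = 6601/19735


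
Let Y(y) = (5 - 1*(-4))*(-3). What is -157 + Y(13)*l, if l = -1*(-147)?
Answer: -4126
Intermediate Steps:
Y(y) = -27 (Y(y) = (5 + 4)*(-3) = 9*(-3) = -27)
l = 147
-157 + Y(13)*l = -157 - 27*147 = -157 - 3969 = -4126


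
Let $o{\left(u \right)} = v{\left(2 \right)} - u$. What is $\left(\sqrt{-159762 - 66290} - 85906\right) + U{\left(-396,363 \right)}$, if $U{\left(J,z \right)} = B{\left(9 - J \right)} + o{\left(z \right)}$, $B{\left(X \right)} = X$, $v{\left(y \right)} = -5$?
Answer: $-85869 + 2 i \sqrt{56513} \approx -85869.0 + 475.45 i$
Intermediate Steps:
$o{\left(u \right)} = -5 - u$
$U{\left(J,z \right)} = 4 - J - z$ ($U{\left(J,z \right)} = \left(9 - J\right) - \left(5 + z\right) = 4 - J - z$)
$\left(\sqrt{-159762 - 66290} - 85906\right) + U{\left(-396,363 \right)} = \left(\sqrt{-159762 - 66290} - 85906\right) - -37 = \left(\sqrt{-226052} - 85906\right) + \left(4 + 396 - 363\right) = \left(2 i \sqrt{56513} - 85906\right) + 37 = \left(-85906 + 2 i \sqrt{56513}\right) + 37 = -85869 + 2 i \sqrt{56513}$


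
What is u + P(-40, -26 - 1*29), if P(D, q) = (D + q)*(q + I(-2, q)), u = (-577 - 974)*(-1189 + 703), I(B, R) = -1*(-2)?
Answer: 758821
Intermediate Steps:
I(B, R) = 2
u = 753786 (u = -1551*(-486) = 753786)
P(D, q) = (2 + q)*(D + q) (P(D, q) = (D + q)*(q + 2) = (D + q)*(2 + q) = (2 + q)*(D + q))
u + P(-40, -26 - 1*29) = 753786 + ((-26 - 1*29)² + 2*(-40) + 2*(-26 - 1*29) - 40*(-26 - 1*29)) = 753786 + ((-26 - 29)² - 80 + 2*(-26 - 29) - 40*(-26 - 29)) = 753786 + ((-55)² - 80 + 2*(-55) - 40*(-55)) = 753786 + (3025 - 80 - 110 + 2200) = 753786 + 5035 = 758821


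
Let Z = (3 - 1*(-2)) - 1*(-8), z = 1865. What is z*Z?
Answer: 24245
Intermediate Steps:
Z = 13 (Z = (3 + 2) + 8 = 5 + 8 = 13)
z*Z = 1865*13 = 24245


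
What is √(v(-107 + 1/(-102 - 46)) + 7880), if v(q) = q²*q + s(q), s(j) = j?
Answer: I*√146034876495817/10952 ≈ 1103.4*I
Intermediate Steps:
v(q) = q + q³ (v(q) = q²*q + q = q³ + q = q + q³)
√(v(-107 + 1/(-102 - 46)) + 7880) = √(((-107 + 1/(-102 - 46)) + (-107 + 1/(-102 - 46))³) + 7880) = √(((-107 + 1/(-148)) + (-107 + 1/(-148))³) + 7880) = √(((-107 - 1/148) + (-107 - 1/148)³) + 7880) = √((-15837/148 + (-15837/148)³) + 7880) = √((-15837/148 - 3972086981253/3241792) + 7880) = √(-3972433874901/3241792 + 7880) = √(-3946888553941/3241792) = I*√146034876495817/10952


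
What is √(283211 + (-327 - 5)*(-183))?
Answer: √343967 ≈ 586.49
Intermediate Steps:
√(283211 + (-327 - 5)*(-183)) = √(283211 - 332*(-183)) = √(283211 + 60756) = √343967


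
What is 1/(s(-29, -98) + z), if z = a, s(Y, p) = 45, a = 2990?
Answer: 1/3035 ≈ 0.00032949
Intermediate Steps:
z = 2990
1/(s(-29, -98) + z) = 1/(45 + 2990) = 1/3035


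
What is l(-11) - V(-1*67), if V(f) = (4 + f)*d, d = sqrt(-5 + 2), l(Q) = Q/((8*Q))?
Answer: 1/8 + 63*I*sqrt(3) ≈ 0.125 + 109.12*I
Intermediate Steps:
l(Q) = 1/8 (l(Q) = Q*(1/(8*Q)) = 1/8)
d = I*sqrt(3) (d = sqrt(-3) = I*sqrt(3) ≈ 1.732*I)
V(f) = I*sqrt(3)*(4 + f) (V(f) = (4 + f)*(I*sqrt(3)) = I*sqrt(3)*(4 + f))
l(-11) - V(-1*67) = 1/8 - I*sqrt(3)*(4 - 1*67) = 1/8 - I*sqrt(3)*(4 - 67) = 1/8 - I*sqrt(3)*(-63) = 1/8 - (-63)*I*sqrt(3) = 1/8 + 63*I*sqrt(3)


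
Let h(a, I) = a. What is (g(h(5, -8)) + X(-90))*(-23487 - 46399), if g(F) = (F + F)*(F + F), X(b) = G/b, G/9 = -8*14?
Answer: -38856616/5 ≈ -7.7713e+6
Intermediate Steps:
G = -1008 (G = 9*(-8*14) = 9*(-112) = -1008)
X(b) = -1008/b
g(F) = 4*F**2 (g(F) = (2*F)*(2*F) = 4*F**2)
(g(h(5, -8)) + X(-90))*(-23487 - 46399) = (4*5**2 - 1008/(-90))*(-23487 - 46399) = (4*25 - 1008*(-1/90))*(-69886) = (100 + 56/5)*(-69886) = (556/5)*(-69886) = -38856616/5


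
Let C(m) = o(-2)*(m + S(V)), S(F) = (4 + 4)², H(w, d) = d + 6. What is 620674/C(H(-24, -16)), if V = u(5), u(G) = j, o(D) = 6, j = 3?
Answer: 310337/162 ≈ 1915.7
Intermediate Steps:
u(G) = 3
V = 3
H(w, d) = 6 + d
S(F) = 64 (S(F) = 8² = 64)
C(m) = 384 + 6*m (C(m) = 6*(m + 64) = 6*(64 + m) = 384 + 6*m)
620674/C(H(-24, -16)) = 620674/(384 + 6*(6 - 16)) = 620674/(384 + 6*(-10)) = 620674/(384 - 60) = 620674/324 = 620674*(1/324) = 310337/162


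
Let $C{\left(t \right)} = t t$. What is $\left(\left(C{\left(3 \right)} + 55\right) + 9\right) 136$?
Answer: $9928$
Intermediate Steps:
$C{\left(t \right)} = t^{2}$
$\left(\left(C{\left(3 \right)} + 55\right) + 9\right) 136 = \left(\left(3^{2} + 55\right) + 9\right) 136 = \left(\left(9 + 55\right) + 9\right) 136 = \left(64 + 9\right) 136 = 73 \cdot 136 = 9928$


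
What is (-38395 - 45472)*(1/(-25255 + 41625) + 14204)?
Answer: -19500711313027/16370 ≈ -1.1912e+9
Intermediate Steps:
(-38395 - 45472)*(1/(-25255 + 41625) + 14204) = -83867*(1/16370 + 14204) = -83867*232519481/16370 = -19500711313027/16370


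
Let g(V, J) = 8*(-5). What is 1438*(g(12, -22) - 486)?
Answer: -756388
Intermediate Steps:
g(V, J) = -40
1438*(g(12, -22) - 486) = 1438*(-40 - 486) = 1438*(-526) = -756388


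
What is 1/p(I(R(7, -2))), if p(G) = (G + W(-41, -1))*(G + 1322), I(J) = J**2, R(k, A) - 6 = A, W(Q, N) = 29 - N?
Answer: 1/61548 ≈ 1.6247e-5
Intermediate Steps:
R(k, A) = 6 + A
p(G) = (30 + G)*(1322 + G) (p(G) = (G + (29 - 1*(-1)))*(G + 1322) = (G + (29 + 1))*(1322 + G) = (G + 30)*(1322 + G) = (30 + G)*(1322 + G))
1/p(I(R(7, -2))) = 1/(39660 + ((6 - 2)**2)**2 + 1352*(6 - 2)**2) = 1/(39660 + (4**2)**2 + 1352*4**2) = 1/(39660 + 16**2 + 1352*16) = 1/(39660 + 256 + 21632) = 1/61548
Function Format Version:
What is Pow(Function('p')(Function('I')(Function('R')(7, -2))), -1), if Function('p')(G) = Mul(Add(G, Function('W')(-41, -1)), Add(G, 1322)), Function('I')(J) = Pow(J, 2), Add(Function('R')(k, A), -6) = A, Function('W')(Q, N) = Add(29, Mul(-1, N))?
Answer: Rational(1, 61548) ≈ 1.6247e-5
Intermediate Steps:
Function('R')(k, A) = Add(6, A)
Function('p')(G) = Mul(Add(30, G), Add(1322, G)) (Function('p')(G) = Mul(Add(G, Add(29, Mul(-1, -1))), Add(G, 1322)) = Mul(Add(G, Add(29, 1)), Add(1322, G)) = Mul(Add(G, 30), Add(1322, G)) = Mul(Add(30, G), Add(1322, G)))
Pow(Function('p')(Function('I')(Function('R')(7, -2))), -1) = Pow(Add(39660, Pow(Pow(Add(6, -2), 2), 2), Mul(1352, Pow(Add(6, -2), 2))), -1) = Pow(Add(39660, Pow(Pow(4, 2), 2), Mul(1352, Pow(4, 2))), -1) = Pow(Add(39660, Pow(16, 2), Mul(1352, 16)), -1) = Pow(Add(39660, 256, 21632), -1) = Pow(61548, -1) = Rational(1, 61548)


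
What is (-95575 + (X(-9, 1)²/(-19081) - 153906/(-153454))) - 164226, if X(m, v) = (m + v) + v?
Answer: -3365968535309/12955999 ≈ -2.5980e+5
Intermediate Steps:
X(m, v) = m + 2*v
(-95575 + (X(-9, 1)²/(-19081) - 153906/(-153454))) - 164226 = (-95575 + ((-9 + 2*1)²/(-19081) - 153906/(-153454))) - 164226 = (-95575 + ((-9 + 2)²*(-1/19081) - 153906*(-1/153454))) - 164226 = (-95575 + ((-7)²*(-1/19081) + 681/679)) - 164226 = (-95575 + (49*(-1/19081) + 681/679)) - 164226 = (-95575 + (-49/19081 + 681/679)) - 164226 = (-95575 + 12960890/12955999) - 164226 = -1238256643535/12955999 - 164226 = -3365968535309/12955999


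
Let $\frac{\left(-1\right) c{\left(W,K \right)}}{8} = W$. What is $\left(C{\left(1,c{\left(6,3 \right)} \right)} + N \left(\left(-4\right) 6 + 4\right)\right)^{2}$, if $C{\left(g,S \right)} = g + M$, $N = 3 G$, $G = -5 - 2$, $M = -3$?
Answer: $174724$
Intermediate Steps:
$c{\left(W,K \right)} = - 8 W$
$G = -7$ ($G = -5 - 2 = -7$)
$N = -21$ ($N = 3 \left(-7\right) = -21$)
$C{\left(g,S \right)} = -3 + g$ ($C{\left(g,S \right)} = g - 3 = -3 + g$)
$\left(C{\left(1,c{\left(6,3 \right)} \right)} + N \left(\left(-4\right) 6 + 4\right)\right)^{2} = \left(\left(-3 + 1\right) - 21 \left(\left(-4\right) 6 + 4\right)\right)^{2} = \left(-2 - 21 \left(-24 + 4\right)\right)^{2} = \left(-2 - -420\right)^{2} = \left(-2 + 420\right)^{2} = 418^{2} = 174724$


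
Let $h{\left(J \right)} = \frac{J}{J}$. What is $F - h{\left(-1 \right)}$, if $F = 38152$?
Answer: $38151$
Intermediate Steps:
$h{\left(J \right)} = 1$
$F - h{\left(-1 \right)} = 38152 - 1 = 38151$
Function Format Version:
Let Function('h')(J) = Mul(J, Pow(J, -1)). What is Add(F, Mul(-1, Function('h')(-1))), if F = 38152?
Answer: 38151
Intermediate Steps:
Function('h')(J) = 1
Add(F, Mul(-1, Function('h')(-1))) = Add(38152, Mul(-1, 1)) = Add(38152, -1) = 38151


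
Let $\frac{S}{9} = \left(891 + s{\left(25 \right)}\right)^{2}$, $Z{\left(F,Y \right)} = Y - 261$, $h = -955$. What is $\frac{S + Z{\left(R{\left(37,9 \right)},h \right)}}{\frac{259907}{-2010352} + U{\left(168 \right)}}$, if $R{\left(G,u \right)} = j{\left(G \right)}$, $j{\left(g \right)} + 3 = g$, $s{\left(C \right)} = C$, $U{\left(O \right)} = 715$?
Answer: $\frac{15178736581376}{1437141773} \approx 10562.0$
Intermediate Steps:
$j{\left(g \right)} = -3 + g$
$R{\left(G,u \right)} = -3 + G$
$Z{\left(F,Y \right)} = -261 + Y$ ($Z{\left(F,Y \right)} = Y - 261 = -261 + Y$)
$S = 7551504$ ($S = 9 \left(891 + 25\right)^{2} = 9 \cdot 916^{2} = 9 \cdot 839056 = 7551504$)
$\frac{S + Z{\left(R{\left(37,9 \right)},h \right)}}{\frac{259907}{-2010352} + U{\left(168 \right)}} = \frac{7551504 - 1216}{\frac{259907}{-2010352} + 715} = \frac{7551504 - 1216}{259907 \left(- \frac{1}{2010352}\right) + 715} = \frac{7550288}{- \frac{259907}{2010352} + 715} = \frac{7550288}{\frac{1437141773}{2010352}} = 7550288 \cdot \frac{2010352}{1437141773} = \frac{15178736581376}{1437141773}$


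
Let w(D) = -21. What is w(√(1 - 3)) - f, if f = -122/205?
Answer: -4183/205 ≈ -20.405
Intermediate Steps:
f = -122/205 (f = -122*1/205 = -122/205 ≈ -0.59512)
w(√(1 - 3)) - f = -21 - 1*(-122/205) = -21 + 122/205 = -4183/205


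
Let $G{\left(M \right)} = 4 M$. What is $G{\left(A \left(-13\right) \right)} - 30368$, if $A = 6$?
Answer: $-30680$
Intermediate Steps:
$G{\left(A \left(-13\right) \right)} - 30368 = 4 \cdot 6 \left(-13\right) - 30368 = 4 \left(-78\right) - 30368 = -312 - 30368 = -30680$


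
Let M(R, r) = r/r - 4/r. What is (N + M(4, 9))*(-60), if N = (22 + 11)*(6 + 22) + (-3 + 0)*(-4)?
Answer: -168580/3 ≈ -56193.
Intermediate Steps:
N = 936 (N = 33*28 - 3*(-4) = 924 + 12 = 936)
M(R, r) = 1 - 4/r
(N + M(4, 9))*(-60) = (936 + (-4 + 9)/9)*(-60) = (936 + (1/9)*5)*(-60) = (936 + 5/9)*(-60) = (8429/9)*(-60) = -168580/3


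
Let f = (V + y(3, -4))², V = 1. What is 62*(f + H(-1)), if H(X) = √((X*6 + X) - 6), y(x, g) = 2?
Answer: 558 + 62*I*√13 ≈ 558.0 + 223.54*I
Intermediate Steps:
H(X) = √(-6 + 7*X) (H(X) = √((6*X + X) - 6) = √(7*X - 6) = √(-6 + 7*X))
f = 9 (f = (1 + 2)² = 3² = 9)
62*(f + H(-1)) = 62*(9 + √(-6 + 7*(-1))) = 62*(9 + √(-6 - 7)) = 62*(9 + √(-13)) = 62*(9 + I*√13) = 558 + 62*I*√13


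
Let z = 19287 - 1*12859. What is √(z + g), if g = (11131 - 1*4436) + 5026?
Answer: √18149 ≈ 134.72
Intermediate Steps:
g = 11721 (g = (11131 - 4436) + 5026 = 6695 + 5026 = 11721)
z = 6428 (z = 19287 - 12859 = 6428)
√(z + g) = √(6428 + 11721) = √18149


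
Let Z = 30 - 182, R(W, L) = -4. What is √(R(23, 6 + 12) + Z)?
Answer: 2*I*√39 ≈ 12.49*I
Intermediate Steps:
Z = -152
√(R(23, 6 + 12) + Z) = √(-4 - 152) = √(-156) = 2*I*√39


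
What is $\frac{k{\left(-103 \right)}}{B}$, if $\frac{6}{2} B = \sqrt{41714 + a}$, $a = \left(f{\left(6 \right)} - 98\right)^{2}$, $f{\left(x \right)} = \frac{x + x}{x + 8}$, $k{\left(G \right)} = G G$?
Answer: $\frac{74263 \sqrt{2506386}}{835462} \approx 140.72$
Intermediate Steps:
$k{\left(G \right)} = G^{2}$
$f{\left(x \right)} = \frac{2 x}{8 + x}$
$a = \frac{462400}{49}$ ($a = \left(2 \cdot 6 \frac{1}{8 + 6} - 98\right)^{2} = \left(2 \cdot 6 \cdot \frac{1}{14} - 98\right)^{2} = \left(\frac{6}{7} - 98\right)^{2} = \left(- \frac{680}{7}\right)^{2} = \frac{462400}{49} \approx 9436.7$)
$B = \frac{\sqrt{2506386}}{21}$ ($B = \frac{\sqrt{41714 + \frac{462400}{49}}}{3} = \frac{\sqrt{\frac{2506386}{49}}}{3} = \frac{\frac{1}{7} \sqrt{2506386}}{3} = \frac{\sqrt{2506386}}{21} \approx 75.388$)
$\frac{k{\left(-103 \right)}}{B} = \frac{\left(-103\right)^{2}}{\frac{1}{21} \sqrt{2506386}} = 10609 \frac{7 \sqrt{2506386}}{835462} = \frac{74263 \sqrt{2506386}}{835462}$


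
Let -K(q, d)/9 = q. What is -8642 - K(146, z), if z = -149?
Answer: -7328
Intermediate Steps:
K(q, d) = -9*q
-8642 - K(146, z) = -8642 - (-9)*146 = -8642 - 1*(-1314) = -8642 + 1314 = -7328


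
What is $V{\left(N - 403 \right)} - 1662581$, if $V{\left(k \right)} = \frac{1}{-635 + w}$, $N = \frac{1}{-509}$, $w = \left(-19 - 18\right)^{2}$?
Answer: $- \frac{1220334453}{734} \approx -1.6626 \cdot 10^{6}$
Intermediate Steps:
$w = 1369$ ($w = \left(-37\right)^{2} = 1369$)
$N = - \frac{1}{509} \approx -0.0019646$
$V{\left(k \right)} = \frac{1}{734}$ ($V{\left(k \right)} = \frac{1}{-635 + 1369} = \frac{1}{734}$)
$V{\left(N - 403 \right)} - 1662581 = \frac{1}{734} - 1662581 = - \frac{1220334453}{734}$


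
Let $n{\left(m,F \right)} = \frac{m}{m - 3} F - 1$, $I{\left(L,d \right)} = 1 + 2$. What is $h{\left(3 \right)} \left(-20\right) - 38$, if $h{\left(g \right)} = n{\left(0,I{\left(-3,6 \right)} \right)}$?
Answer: $-18$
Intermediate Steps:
$I{\left(L,d \right)} = 3$
$n{\left(m,F \right)} = -1 + \frac{F m}{-3 + m}$ ($n{\left(m,F \right)} = \frac{m}{-3 + m} F - 1 = \frac{F m}{-3 + m} - 1 = -1 + \frac{F m}{-3 + m}$)
$h{\left(g \right)} = -1$ ($h{\left(g \right)} = \frac{3 - 0 + 3 \cdot 0}{-3 + 0} = \frac{3 + 0 + 0}{-3} = \left(- \frac{1}{3}\right) 3 = -1$)
$h{\left(3 \right)} \left(-20\right) - 38 = \left(-1\right) \left(-20\right) - 38 = 20 - 38 = -18$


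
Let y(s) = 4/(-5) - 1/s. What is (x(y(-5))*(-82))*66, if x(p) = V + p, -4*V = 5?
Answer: 50061/5 ≈ 10012.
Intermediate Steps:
V = -5/4 (V = -1/4*5 = -5/4 ≈ -1.2500)
y(s) = -4/5 - 1/s (y(s) = 4*(-1/5) - 1/s = -4/5 - 1/s)
x(p) = -5/4 + p
(x(y(-5))*(-82))*66 = ((-5/4 + (-4/5 - 1/(-5)))*(-82))*66 = ((-5/4 + (-4/5 - 1*(-1/5)))*(-82))*66 = ((-5/4 + (-4/5 + 1/5))*(-82))*66 = ((-5/4 - 3/5)*(-82))*66 = -37/20*(-82)*66 = (1517/10)*66 = 50061/5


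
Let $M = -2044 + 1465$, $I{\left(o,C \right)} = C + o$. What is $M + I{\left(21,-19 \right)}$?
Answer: $-577$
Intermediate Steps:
$M = -579$
$M + I{\left(21,-19 \right)} = -579 + \left(-19 + 21\right) = -579 + 2 = -577$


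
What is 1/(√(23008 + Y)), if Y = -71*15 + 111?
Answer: √22054/22054 ≈ 0.0067337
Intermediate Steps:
Y = -954 (Y = -1065 + 111 = -954)
1/(√(23008 + Y)) = 1/(√(23008 - 954)) = 1/(√22054) = √22054/22054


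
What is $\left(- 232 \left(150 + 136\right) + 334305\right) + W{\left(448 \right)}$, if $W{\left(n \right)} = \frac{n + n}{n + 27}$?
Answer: $\frac{127278571}{475} \approx 2.6796 \cdot 10^{5}$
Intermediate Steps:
$W{\left(n \right)} = \frac{2 n}{27 + n}$
$\left(- 232 \left(150 + 136\right) + 334305\right) + W{\left(448 \right)} = \left(- 232 \left(150 + 136\right) + 334305\right) + 2 \cdot 448 \frac{1}{27 + 448} = \left(\left(-232\right) 286 + 334305\right) + 2 \cdot 448 \cdot \frac{1}{475} = \left(-66352 + 334305\right) + 2 \cdot 448 \cdot \frac{1}{475} = 267953 + \frac{896}{475} = \frac{127278571}{475}$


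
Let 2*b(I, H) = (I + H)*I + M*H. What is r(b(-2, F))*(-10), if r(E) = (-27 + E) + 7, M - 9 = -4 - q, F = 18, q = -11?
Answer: -1080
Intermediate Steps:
M = 16 (M = 9 + (-4 - 1*(-11)) = 9 + (-4 + 11) = 9 + 7 = 16)
b(I, H) = 8*H + I*(H + I)/2 (b(I, H) = ((I + H)*I + 16*H)/2 = ((H + I)*I + 16*H)/2 = (I*(H + I) + 16*H)/2 = (16*H + I*(H + I))/2 = 8*H + I*(H + I)/2)
r(E) = -20 + E
r(b(-2, F))*(-10) = (-20 + ((½)*(-2)² + 8*18 + (½)*18*(-2)))*(-10) = (-20 + ((½)*4 + 144 - 18))*(-10) = (-20 + (2 + 144 - 18))*(-10) = (-20 + 128)*(-10) = 108*(-10) = -1080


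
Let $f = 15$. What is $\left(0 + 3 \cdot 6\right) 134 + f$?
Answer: $2427$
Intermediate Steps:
$\left(0 + 3 \cdot 6\right) 134 + f = \left(0 + 3 \cdot 6\right) 134 + 15 = \left(0 + 18\right) 134 + 15 = 18 \cdot 134 + 15 = 2412 + 15 = 2427$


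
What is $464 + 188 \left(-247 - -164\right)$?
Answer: $-15140$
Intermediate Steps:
$464 + 188 \left(-247 - -164\right) = 464 + 188 \left(-247 + 164\right) = 464 + 188 \left(-83\right) = 464 - 15604 = -15140$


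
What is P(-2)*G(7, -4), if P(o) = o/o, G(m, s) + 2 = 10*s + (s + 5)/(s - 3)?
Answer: -295/7 ≈ -42.143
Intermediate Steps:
G(m, s) = -2 + 10*s + (5 + s)/(-3 + s) (G(m, s) = -2 + (10*s + (s + 5)/(s - 3)) = -2 + (10*s + (5 + s)/(-3 + s)) = -2 + 10*s + (5 + s)/(-3 + s))
P(o) = 1
P(-2)*G(7, -4) = 1*((11 - 31*(-4) + 10*(-4)²)/(-3 - 4)) = 1*((11 + 124 + 10*16)/(-7)) = 1*(-(11 + 124 + 160)/7) = 1*(-⅐*295) = 1*(-295/7) = -295/7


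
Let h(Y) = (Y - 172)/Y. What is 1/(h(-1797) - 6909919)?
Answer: -1797/12417122474 ≈ -1.4472e-7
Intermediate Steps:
h(Y) = (-172 + Y)/Y
1/(h(-1797) - 6909919) = 1/((-172 - 1797)/(-1797) - 6909919) = 1/(-1/1797*(-1969) - 6909919) = 1/(1969/1797 - 6909919) = 1/(-12417122474/1797) = -1797/12417122474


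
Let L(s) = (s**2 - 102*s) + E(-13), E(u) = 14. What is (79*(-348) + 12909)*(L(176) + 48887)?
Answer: -903052275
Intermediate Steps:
L(s) = 14 + s**2 - 102*s (L(s) = (s**2 - 102*s) + 14 = 14 + s**2 - 102*s)
(79*(-348) + 12909)*(L(176) + 48887) = (79*(-348) + 12909)*((14 + 176**2 - 102*176) + 48887) = (-27492 + 12909)*((14 + 30976 - 17952) + 48887) = -14583*(13038 + 48887) = -14583*61925 = -903052275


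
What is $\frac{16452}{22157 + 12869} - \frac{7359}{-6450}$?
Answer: $\frac{60645289}{37652950} \approx 1.6106$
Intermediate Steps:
$\frac{16452}{22157 + 12869} - \frac{7359}{-6450} = \frac{16452}{35026} - - \frac{2453}{2150} = 16452 \cdot \frac{1}{35026} + \frac{2453}{2150} = \frac{8226}{17513} + \frac{2453}{2150} = \frac{60645289}{37652950}$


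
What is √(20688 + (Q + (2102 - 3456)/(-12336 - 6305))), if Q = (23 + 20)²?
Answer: √7831337077011/18641 ≈ 150.12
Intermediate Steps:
Q = 1849 (Q = 43² = 1849)
√(20688 + (Q + (2102 - 3456)/(-12336 - 6305))) = √(20688 + (1849 + (2102 - 3456)/(-12336 - 6305))) = √(20688 + (1849 - 1354/(-18641))) = √(20688 + (1849 - 1354*(-1/18641))) = √(20688 + (1849 + 1354/18641)) = √(20688 + 34468563/18641) = √(420113571/18641) = √7831337077011/18641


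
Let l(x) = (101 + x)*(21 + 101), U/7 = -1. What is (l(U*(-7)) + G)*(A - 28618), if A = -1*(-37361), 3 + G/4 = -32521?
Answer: -977432428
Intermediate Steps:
U = -7 (U = 7*(-1) = -7)
G = -130096 (G = -12 + 4*(-32521) = -12 - 130084 = -130096)
l(x) = 12322 + 122*x (l(x) = (101 + x)*122 = 12322 + 122*x)
A = 37361
(l(U*(-7)) + G)*(A - 28618) = ((12322 + 122*(-7*(-7))) - 130096)*(37361 - 28618) = ((12322 + 122*49) - 130096)*8743 = ((12322 + 5978) - 130096)*8743 = (18300 - 130096)*8743 = -111796*8743 = -977432428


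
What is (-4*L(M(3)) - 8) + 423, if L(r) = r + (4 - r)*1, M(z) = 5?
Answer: 399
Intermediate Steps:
L(r) = 4 (L(r) = r + (4 - r) = 4)
(-4*L(M(3)) - 8) + 423 = (-4*4 - 8) + 423 = (-16 - 8) + 423 = -24 + 423 = 399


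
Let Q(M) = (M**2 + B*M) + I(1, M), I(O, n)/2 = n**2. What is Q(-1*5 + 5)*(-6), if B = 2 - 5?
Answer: 0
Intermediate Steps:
I(O, n) = 2*n**2
B = -3
Q(M) = -3*M + 3*M**2 (Q(M) = (M**2 - 3*M) + 2*M**2 = -3*M + 3*M**2)
Q(-1*5 + 5)*(-6) = (3*(-1*5 + 5)*(-1 + (-1*5 + 5)))*(-6) = (3*(-5 + 5)*(-1 + (-5 + 5)))*(-6) = (3*0*(-1 + 0))*(-6) = (3*0*(-1))*(-6) = 0*(-6) = 0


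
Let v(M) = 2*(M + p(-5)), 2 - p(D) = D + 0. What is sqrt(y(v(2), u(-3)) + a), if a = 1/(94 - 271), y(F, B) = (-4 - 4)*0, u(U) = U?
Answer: I*sqrt(177)/177 ≈ 0.075165*I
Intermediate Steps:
p(D) = 2 - D (p(D) = 2 - (D + 0) = 2 - D)
v(M) = 14 + 2*M (v(M) = 2*(M + (2 - 1*(-5))) = 2*(M + (2 + 5)) = 2*(M + 7) = 2*(7 + M) = 14 + 2*M)
y(F, B) = 0 (y(F, B) = -8*0 = 0)
a = -1/177 (a = 1/(-177) = -1/177 ≈ -0.0056497)
sqrt(y(v(2), u(-3)) + a) = sqrt(0 - 1/177) = sqrt(-1/177) = I*sqrt(177)/177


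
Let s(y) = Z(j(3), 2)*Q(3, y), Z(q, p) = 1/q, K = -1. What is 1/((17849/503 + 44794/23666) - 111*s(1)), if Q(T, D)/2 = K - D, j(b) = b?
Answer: 5951999/1103368760 ≈ 0.0053944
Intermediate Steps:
Q(T, D) = -2 - 2*D (Q(T, D) = 2*(-1 - D) = -2 - 2*D)
s(y) = -⅔ - 2*y/3 (s(y) = (-2 - 2*y)/3 = -⅔ - 2*y/3)
1/((17849/503 + 44794/23666) - 111*s(1)) = 1/((17849/503 + 44794/23666) - 111*(-⅔ - ⅔*1)) = 1/((17849*(1/503) + 44794*(1/23666)) - 111*(-⅔ - ⅔)) = 1/((17849/503 + 22397/11833) - 111*(-4/3)) = 1/(222472908/5951999 + 148) = 1/(1103368760/5951999) = 5951999/1103368760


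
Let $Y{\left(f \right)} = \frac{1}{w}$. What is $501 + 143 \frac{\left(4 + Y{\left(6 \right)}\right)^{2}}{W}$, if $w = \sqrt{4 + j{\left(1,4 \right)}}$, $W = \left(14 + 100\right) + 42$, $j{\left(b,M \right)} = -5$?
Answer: $\frac{2059}{4} - \frac{22 i}{3} \approx 514.75 - 7.3333 i$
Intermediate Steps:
$W = 156$ ($W = 114 + 42 = 156$)
$w = i$ ($w = \sqrt{4 - 5} = \sqrt{-1} = i \approx 1.0 i$)
$Y{\left(f \right)} = - i$ ($Y{\left(f \right)} = \frac{1}{i} = - i$)
$501 + 143 \frac{\left(4 + Y{\left(6 \right)}\right)^{2}}{W} = 501 + 143 \frac{\left(4 - i\right)^{2}}{156} = 501 + \frac{11 \left(4 - i\right)^{2}}{12}$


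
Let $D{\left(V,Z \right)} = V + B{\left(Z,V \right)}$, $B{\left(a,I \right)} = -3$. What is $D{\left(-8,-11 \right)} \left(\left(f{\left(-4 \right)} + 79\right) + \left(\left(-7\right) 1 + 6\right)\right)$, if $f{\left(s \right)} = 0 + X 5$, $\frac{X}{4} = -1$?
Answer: $-638$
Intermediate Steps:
$X = -4$ ($X = 4 \left(-1\right) = -4$)
$D{\left(V,Z \right)} = -3 + V$ ($D{\left(V,Z \right)} = V - 3 = -3 + V$)
$f{\left(s \right)} = -20$ ($f{\left(s \right)} = 0 - 20 = -20$)
$D{\left(-8,-11 \right)} \left(\left(f{\left(-4 \right)} + 79\right) + \left(\left(-7\right) 1 + 6\right)\right) = \left(-3 - 8\right) \left(\left(-20 + 79\right) + \left(\left(-7\right) 1 + 6\right)\right) = - 11 \left(59 + \left(-7 + 6\right)\right) = - 11 \left(59 - 1\right) = \left(-11\right) 58 = -638$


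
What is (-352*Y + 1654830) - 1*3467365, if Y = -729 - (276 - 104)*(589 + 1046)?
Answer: 97433513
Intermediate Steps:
Y = -281949 (Y = -729 - 172*1635 = -729 - 1*281220 = -729 - 281220 = -281949)
(-352*Y + 1654830) - 1*3467365 = (-352*(-281949) + 1654830) - 1*3467365 = (99246048 + 1654830) - 3467365 = 100900878 - 3467365 = 97433513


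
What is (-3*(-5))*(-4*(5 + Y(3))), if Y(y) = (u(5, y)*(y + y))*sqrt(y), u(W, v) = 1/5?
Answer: -300 - 72*sqrt(3) ≈ -424.71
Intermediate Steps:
u(W, v) = 1/5
Y(y) = 2*y**(3/2)/5 (Y(y) = ((y + y)/5)*sqrt(y) = ((2*y)/5)*sqrt(y) = (2*y/5)*sqrt(y) = 2*y**(3/2)/5)
(-3*(-5))*(-4*(5 + Y(3))) = (-3*(-5))*(-4*(5 + 2*3**(3/2)/5)) = 15*(-4*(5 + 2*(3*sqrt(3))/5)) = 15*(-4*(5 + 6*sqrt(3)/5)) = 15*(-20 - 24*sqrt(3)/5) = -300 - 72*sqrt(3)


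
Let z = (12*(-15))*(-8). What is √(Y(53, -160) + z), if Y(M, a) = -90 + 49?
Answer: √1399 ≈ 37.403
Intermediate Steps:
Y(M, a) = -41
z = 1440 (z = -180*(-8) = 1440)
√(Y(53, -160) + z) = √(-41 + 1440) = √1399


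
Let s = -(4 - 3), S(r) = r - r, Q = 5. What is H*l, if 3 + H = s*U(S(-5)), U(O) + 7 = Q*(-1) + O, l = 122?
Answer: 1098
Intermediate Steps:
S(r) = 0
U(O) = -12 + O (U(O) = -7 + (5*(-1) + O) = -7 + (-5 + O) = -12 + O)
s = -1 (s = -1*1 = -1)
H = 9 (H = -3 - (-12 + 0) = -3 - 1*(-12) = -3 + 12 = 9)
H*l = 9*122 = 1098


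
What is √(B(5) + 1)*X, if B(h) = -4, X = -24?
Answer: -24*I*√3 ≈ -41.569*I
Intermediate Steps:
√(B(5) + 1)*X = √(-4 + 1)*(-24) = √(-3)*(-24) = (I*√3)*(-24) = -24*I*√3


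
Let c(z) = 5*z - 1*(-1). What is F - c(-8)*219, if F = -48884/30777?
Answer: 262817473/30777 ≈ 8539.4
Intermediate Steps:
c(z) = 1 + 5*z (c(z) = 5*z + 1 = 1 + 5*z)
F = -48884/30777 (F = -48884*1/30777 = -48884/30777 ≈ -1.5883)
F - c(-8)*219 = -48884/30777 - (1 + 5*(-8))*219 = -48884/30777 - (1 - 40)*219 = -48884/30777 - (-39)*219 = -48884/30777 - 1*(-8541) = -48884/30777 + 8541 = 262817473/30777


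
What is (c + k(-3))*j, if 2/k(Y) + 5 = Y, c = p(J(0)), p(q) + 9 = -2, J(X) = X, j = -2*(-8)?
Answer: -180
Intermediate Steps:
j = 16
p(q) = -11 (p(q) = -9 - 2 = -11)
c = -11
k(Y) = 2/(-5 + Y)
(c + k(-3))*j = (-11 + 2/(-5 - 3))*16 = (-11 + 2/(-8))*16 = (-11 + 2*(-⅛))*16 = (-11 - ¼)*16 = -45/4*16 = -180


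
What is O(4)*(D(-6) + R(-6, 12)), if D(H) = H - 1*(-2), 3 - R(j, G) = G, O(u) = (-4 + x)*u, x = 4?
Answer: 0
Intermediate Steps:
O(u) = 0 (O(u) = (-4 + 4)*u = 0*u = 0)
R(j, G) = 3 - G
D(H) = 2 + H (D(H) = H + 2 = 2 + H)
O(4)*(D(-6) + R(-6, 12)) = 0*((2 - 6) + (3 - 1*12)) = 0*(-4 + (3 - 12)) = 0*(-4 - 9) = 0*(-13) = 0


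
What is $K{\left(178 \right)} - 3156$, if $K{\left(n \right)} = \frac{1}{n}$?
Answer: $- \frac{561767}{178} \approx -3156.0$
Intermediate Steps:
$K{\left(178 \right)} - 3156 = \frac{1}{178} - 3156 = - \frac{561767}{178}$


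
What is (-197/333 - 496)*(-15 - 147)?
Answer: 2976570/37 ≈ 80448.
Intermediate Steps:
(-197/333 - 496)*(-15 - 147) = (-197*1/333 - 496)*(-162) = (-197/333 - 496)*(-162) = -165365/333*(-162) = 2976570/37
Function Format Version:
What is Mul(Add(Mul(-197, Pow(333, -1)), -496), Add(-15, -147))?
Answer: Rational(2976570, 37) ≈ 80448.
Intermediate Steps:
Mul(Add(Mul(-197, Pow(333, -1)), -496), Add(-15, -147)) = Mul(Add(Mul(-197, Rational(1, 333)), -496), -162) = Mul(Add(Rational(-197, 333), -496), -162) = Mul(Rational(-165365, 333), -162) = Rational(2976570, 37)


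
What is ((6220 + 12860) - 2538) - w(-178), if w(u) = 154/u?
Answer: 1472315/89 ≈ 16543.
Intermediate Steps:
((6220 + 12860) - 2538) - w(-178) = ((6220 + 12860) - 2538) - 154/(-178) = (19080 - 2538) - 154*(-1)/178 = 16542 - 1*(-77/89) = 16542 + 77/89 = 1472315/89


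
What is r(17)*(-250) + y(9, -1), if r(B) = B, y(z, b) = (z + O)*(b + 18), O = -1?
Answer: -4114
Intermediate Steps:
y(z, b) = (-1 + z)*(18 + b) (y(z, b) = (z - 1)*(b + 18) = (-1 + z)*(18 + b))
r(17)*(-250) + y(9, -1) = 17*(-250) + (-18 - 1*(-1) + 18*9 - 1*9) = -4250 + (-18 + 1 + 162 - 9) = -4250 + 136 = -4114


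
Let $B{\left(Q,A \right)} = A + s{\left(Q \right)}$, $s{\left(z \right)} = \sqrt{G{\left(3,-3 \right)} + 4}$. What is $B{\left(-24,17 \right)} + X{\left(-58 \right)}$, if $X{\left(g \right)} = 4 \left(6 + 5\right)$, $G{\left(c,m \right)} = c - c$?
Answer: $63$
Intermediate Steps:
$G{\left(c,m \right)} = 0$
$X{\left(g \right)} = 44$ ($X{\left(g \right)} = 4 \cdot 11 = 44$)
$s{\left(z \right)} = 2$ ($s{\left(z \right)} = \sqrt{0 + 4} = \sqrt{4} = 2$)
$B{\left(Q,A \right)} = 2 + A$ ($B{\left(Q,A \right)} = A + 2 = 2 + A$)
$B{\left(-24,17 \right)} + X{\left(-58 \right)} = \left(2 + 17\right) + 44 = 19 + 44 = 63$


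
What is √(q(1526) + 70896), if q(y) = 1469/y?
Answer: √165096055390/1526 ≈ 266.26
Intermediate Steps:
√(q(1526) + 70896) = √(1469/1526 + 70896) = √(108188765/1526) = √165096055390/1526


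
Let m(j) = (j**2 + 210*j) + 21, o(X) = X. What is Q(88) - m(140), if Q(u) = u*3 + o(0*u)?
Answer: -48757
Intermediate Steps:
m(j) = 21 + j**2 + 210*j
Q(u) = 3*u (Q(u) = u*3 + 0*u = 3*u + 0 = 3*u)
Q(88) - m(140) = 3*88 - (21 + 140**2 + 210*140) = 264 - (21 + 19600 + 29400) = 264 - 1*49021 = 264 - 49021 = -48757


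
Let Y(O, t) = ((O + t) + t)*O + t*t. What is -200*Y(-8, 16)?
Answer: -12800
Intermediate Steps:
Y(O, t) = t² + O*(O + 2*t) (Y(O, t) = (O + 2*t)*O + t² = O*(O + 2*t) + t² = t² + O*(O + 2*t))
-200*Y(-8, 16) = -200*((-8)² + 16² + 2*(-8)*16) = -200*(64 + 256 - 256) = -200*64 = -12800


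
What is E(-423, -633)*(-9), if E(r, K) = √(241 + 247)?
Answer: -18*√122 ≈ -198.82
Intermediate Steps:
E(r, K) = 2*√122 (E(r, K) = √488 = 2*√122)
E(-423, -633)*(-9) = (2*√122)*(-9) = -18*√122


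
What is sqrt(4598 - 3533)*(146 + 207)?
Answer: 353*sqrt(1065) ≈ 11520.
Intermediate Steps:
sqrt(4598 - 3533)*(146 + 207) = sqrt(1065)*353 = 353*sqrt(1065)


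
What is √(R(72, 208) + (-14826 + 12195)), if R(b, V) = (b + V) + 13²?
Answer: I*√2182 ≈ 46.712*I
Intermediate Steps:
R(b, V) = 169 + V + b (R(b, V) = (V + b) + 169 = 169 + V + b)
√(R(72, 208) + (-14826 + 12195)) = √((169 + 208 + 72) + (-14826 + 12195)) = √(449 - 2631) = √(-2182) = I*√2182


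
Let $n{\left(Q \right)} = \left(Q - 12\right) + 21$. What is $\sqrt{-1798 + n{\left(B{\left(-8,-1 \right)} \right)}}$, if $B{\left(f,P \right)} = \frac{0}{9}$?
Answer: $i \sqrt{1789} \approx 42.297 i$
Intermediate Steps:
$B{\left(f,P \right)} = 0$ ($B{\left(f,P \right)} = 0 \cdot \frac{1}{9} = 0$)
$n{\left(Q \right)} = 9 + Q$ ($n{\left(Q \right)} = \left(-12 + Q\right) + 21 = 9 + Q$)
$\sqrt{-1798 + n{\left(B{\left(-8,-1 \right)} \right)}} = \sqrt{-1798 + \left(9 + 0\right)} = \sqrt{-1798 + 9} = \sqrt{-1789} = i \sqrt{1789}$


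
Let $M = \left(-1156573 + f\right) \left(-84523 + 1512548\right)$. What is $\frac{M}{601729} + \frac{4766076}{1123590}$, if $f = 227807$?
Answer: $- \frac{248369291358820516}{112682781185} \approx -2.2041 \cdot 10^{6}$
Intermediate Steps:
$M = -1326301067150$ ($M = \left(-1156573 + 227807\right) \left(-84523 + 1512548\right) = \left(-928766\right) 1428025 = -1326301067150$)
$\frac{M}{601729} + \frac{4766076}{1123590} = - \frac{1326301067150}{601729} + \frac{4766076}{1123590} = \left(-1326301067150\right) \frac{1}{601729} + 4766076 \cdot \frac{1}{1123590} = - \frac{1326301067150}{601729} + \frac{794346}{187265} = - \frac{248369291358820516}{112682781185}$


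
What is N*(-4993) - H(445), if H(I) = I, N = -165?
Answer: 823400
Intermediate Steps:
N*(-4993) - H(445) = -165*(-4993) - 1*445 = 823845 - 445 = 823400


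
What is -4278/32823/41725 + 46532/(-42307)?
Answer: -21242533715482/19313705010075 ≈ -1.0999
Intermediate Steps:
-4278/32823/41725 + 46532/(-42307) = -4278*1/32823*(1/41725) + 46532*(-1/42307) = -1426/10941*1/41725 - 46532/42307 = -1426/456513225 - 46532/42307 = -21242533715482/19313705010075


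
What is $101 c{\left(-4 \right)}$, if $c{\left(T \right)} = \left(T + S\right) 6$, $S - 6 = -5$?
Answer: $-1818$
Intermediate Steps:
$S = 1$ ($S = 6 - 5 = 1$)
$c{\left(T \right)} = 6 + 6 T$ ($c{\left(T \right)} = \left(T + 1\right) 6 = \left(1 + T\right) 6 = 6 + 6 T$)
$101 c{\left(-4 \right)} = 101 \left(6 + 6 \left(-4\right)\right) = 101 \left(6 - 24\right) = 101 \left(-18\right) = -1818$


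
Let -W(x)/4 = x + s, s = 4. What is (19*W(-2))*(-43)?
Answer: 6536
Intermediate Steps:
W(x) = -16 - 4*x (W(x) = -4*(x + 4) = -4*(4 + x) = -16 - 4*x)
(19*W(-2))*(-43) = (19*(-16 - 4*(-2)))*(-43) = (19*(-16 + 8))*(-43) = (19*(-8))*(-43) = -152*(-43) = 6536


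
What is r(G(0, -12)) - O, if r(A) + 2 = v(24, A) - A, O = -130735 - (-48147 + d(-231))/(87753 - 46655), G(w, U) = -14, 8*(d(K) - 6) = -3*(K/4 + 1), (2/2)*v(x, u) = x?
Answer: 171980110025/1315136 ≈ 1.3077e+5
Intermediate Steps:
v(x, u) = x
d(K) = 45/8 - 3*K/32 (d(K) = 6 + (-3*(K/4 + 1))/8 = 6 + (-3*(1 + K/4))/8 = 6 + (-3 - 3*K/4)/8 = 6 + (-3/8 - 3*K/32) = 45/8 - 3*K/32)
O = -171932765129/1315136 (O = -130735 - (-48147 + (45/8 - 3/32*(-231)))/(87753 - 46655) = -130735 - (-48147 + (45/8 + 693/32))/41098 = -130735 - (-48147 + 873/32)/41098 = -130735 - (-1539831)/(32*41098) = -130735 - 1*(-1539831/1315136) = -130735 + 1539831/1315136 = -171932765129/1315136 ≈ -1.3073e+5)
r(A) = 22 - A (r(A) = -2 + (24 - A) = 22 - A)
r(G(0, -12)) - O = (22 - 1*(-14)) - 1*(-171932765129/1315136) = (22 + 14) + 171932765129/1315136 = 36 + 171932765129/1315136 = 171980110025/1315136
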